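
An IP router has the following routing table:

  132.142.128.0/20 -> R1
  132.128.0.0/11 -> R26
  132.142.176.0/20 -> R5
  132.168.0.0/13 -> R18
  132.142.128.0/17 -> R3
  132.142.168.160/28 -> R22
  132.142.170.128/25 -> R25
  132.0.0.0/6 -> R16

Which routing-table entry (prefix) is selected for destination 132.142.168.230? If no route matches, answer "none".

132.142.128.0/17

Entries matching 132.142.168.230:
  132.0.0.0/6 (132.0.0.0 - 135.255.255.255)
  132.128.0.0/11 (132.128.0.0 - 132.159.255.255)
  132.142.128.0/17 (132.142.128.0 - 132.142.255.255)
Most specific is 132.142.128.0/17.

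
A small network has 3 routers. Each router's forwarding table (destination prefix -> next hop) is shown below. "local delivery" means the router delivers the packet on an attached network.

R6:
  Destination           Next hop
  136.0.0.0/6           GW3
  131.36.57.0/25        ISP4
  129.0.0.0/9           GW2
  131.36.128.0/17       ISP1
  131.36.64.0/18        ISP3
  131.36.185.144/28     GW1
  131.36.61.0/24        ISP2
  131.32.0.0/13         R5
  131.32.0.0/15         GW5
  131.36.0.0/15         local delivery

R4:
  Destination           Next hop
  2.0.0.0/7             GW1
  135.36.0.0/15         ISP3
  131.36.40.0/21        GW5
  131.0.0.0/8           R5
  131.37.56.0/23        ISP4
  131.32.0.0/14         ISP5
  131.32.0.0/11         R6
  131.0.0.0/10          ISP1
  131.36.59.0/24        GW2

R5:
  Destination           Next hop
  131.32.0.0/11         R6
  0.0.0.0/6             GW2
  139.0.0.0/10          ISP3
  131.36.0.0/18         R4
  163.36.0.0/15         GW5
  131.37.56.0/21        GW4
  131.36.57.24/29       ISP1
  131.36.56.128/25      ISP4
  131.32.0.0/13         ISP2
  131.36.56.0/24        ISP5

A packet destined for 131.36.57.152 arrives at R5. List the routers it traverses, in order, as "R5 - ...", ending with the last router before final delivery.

At R5: longest match for 131.36.57.152 is 131.36.0.0/18 -> R4
At R4: longest match for 131.36.57.152 is 131.32.0.0/11 -> R6
At R6: longest match for 131.36.57.152 is 131.36.0.0/15 -> local delivery

R5 - R4 - R6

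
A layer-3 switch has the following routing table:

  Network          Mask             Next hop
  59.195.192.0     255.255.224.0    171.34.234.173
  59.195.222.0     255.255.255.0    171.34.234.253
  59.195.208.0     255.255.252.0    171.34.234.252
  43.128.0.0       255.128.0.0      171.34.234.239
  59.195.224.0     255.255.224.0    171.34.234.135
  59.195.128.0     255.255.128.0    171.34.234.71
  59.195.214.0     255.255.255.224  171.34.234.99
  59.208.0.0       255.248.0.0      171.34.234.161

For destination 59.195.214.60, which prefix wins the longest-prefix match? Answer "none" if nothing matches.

59.195.192.0/19

Entries matching 59.195.214.60:
  59.195.128.0/17 (59.195.128.0 - 59.195.255.255)
  59.195.192.0/19 (59.195.192.0 - 59.195.223.255)
Most specific is 59.195.192.0/19.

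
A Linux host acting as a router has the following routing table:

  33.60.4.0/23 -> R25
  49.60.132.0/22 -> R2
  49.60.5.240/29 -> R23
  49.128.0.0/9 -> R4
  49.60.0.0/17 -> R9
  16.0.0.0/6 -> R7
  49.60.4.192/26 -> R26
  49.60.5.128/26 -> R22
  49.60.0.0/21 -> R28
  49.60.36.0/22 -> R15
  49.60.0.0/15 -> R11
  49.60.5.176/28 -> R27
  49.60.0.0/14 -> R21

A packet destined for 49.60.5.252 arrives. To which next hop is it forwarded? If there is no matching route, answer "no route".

R28

Routes whose prefix contains 49.60.5.252:
  49.60.0.0/14 (49.60.0.0 - 49.63.255.255) -> R21
  49.60.0.0/15 (49.60.0.0 - 49.61.255.255) -> R11
  49.60.0.0/17 (49.60.0.0 - 49.60.127.255) -> R9
  49.60.0.0/21 (49.60.0.0 - 49.60.7.255) -> R28
More-specific entries that do NOT match:
  49.60.5.240/29 (49.60.5.240 - 49.60.5.247) does not contain 49.60.5.252
  49.60.5.176/28 (49.60.5.176 - 49.60.5.191) does not contain 49.60.5.252
  49.60.4.192/26 (49.60.4.192 - 49.60.4.255) does not contain 49.60.5.252
  49.60.5.128/26 (49.60.5.128 - 49.60.5.191) does not contain 49.60.5.252
  33.60.4.0/23 (33.60.4.0 - 33.60.5.255) does not contain 49.60.5.252
  49.60.132.0/22 (49.60.132.0 - 49.60.135.255) does not contain 49.60.5.252
  49.60.36.0/22 (49.60.36.0 - 49.60.39.255) does not contain 49.60.5.252
Longest matching prefix is /21 -> next hop R28.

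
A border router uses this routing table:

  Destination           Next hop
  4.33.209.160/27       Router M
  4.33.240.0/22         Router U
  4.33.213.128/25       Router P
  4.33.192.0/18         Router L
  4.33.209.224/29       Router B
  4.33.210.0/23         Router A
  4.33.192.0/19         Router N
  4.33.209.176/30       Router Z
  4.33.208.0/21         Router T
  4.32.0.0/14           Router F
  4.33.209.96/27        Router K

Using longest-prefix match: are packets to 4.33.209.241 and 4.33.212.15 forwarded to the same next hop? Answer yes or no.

yes

4.33.209.241: longest match 4.33.208.0/21 -> Router T
4.33.212.15: longest match 4.33.208.0/21 -> Router T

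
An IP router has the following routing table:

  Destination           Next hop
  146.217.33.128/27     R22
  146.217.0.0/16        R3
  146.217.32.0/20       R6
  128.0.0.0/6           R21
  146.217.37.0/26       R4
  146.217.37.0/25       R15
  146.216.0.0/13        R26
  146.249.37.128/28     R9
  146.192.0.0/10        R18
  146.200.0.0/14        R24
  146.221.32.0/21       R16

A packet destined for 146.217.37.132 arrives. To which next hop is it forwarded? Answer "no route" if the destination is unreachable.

R6

Routes whose prefix contains 146.217.37.132:
  146.192.0.0/10 (146.192.0.0 - 146.255.255.255) -> R18
  146.216.0.0/13 (146.216.0.0 - 146.223.255.255) -> R26
  146.217.0.0/16 (146.217.0.0 - 146.217.255.255) -> R3
  146.217.32.0/20 (146.217.32.0 - 146.217.47.255) -> R6
More-specific entries that do NOT match:
  146.249.37.128/28 (146.249.37.128 - 146.249.37.143) does not contain 146.217.37.132
  146.217.33.128/27 (146.217.33.128 - 146.217.33.159) does not contain 146.217.37.132
  146.217.37.0/26 (146.217.37.0 - 146.217.37.63) does not contain 146.217.37.132
  146.217.37.0/25 (146.217.37.0 - 146.217.37.127) does not contain 146.217.37.132
  146.221.32.0/21 (146.221.32.0 - 146.221.39.255) does not contain 146.217.37.132
Longest matching prefix is /20 -> next hop R6.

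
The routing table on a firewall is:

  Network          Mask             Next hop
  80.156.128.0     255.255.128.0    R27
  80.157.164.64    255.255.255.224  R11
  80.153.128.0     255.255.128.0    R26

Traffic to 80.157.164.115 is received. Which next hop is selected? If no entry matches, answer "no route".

no route

No entry's prefix contains 80.157.164.115; there is no default route.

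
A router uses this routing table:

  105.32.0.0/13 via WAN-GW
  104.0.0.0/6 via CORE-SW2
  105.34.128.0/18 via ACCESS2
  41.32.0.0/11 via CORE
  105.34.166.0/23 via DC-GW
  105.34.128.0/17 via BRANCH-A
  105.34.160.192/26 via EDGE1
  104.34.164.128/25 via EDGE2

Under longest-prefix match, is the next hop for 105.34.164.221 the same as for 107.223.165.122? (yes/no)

no

105.34.164.221: longest match 105.34.128.0/18 -> ACCESS2
107.223.165.122: longest match 104.0.0.0/6 -> CORE-SW2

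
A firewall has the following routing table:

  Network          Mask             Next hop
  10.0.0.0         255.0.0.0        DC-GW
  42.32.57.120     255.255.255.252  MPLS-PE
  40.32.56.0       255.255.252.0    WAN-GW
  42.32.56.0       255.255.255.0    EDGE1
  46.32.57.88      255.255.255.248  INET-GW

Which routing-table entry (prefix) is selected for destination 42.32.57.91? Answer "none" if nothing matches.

none

42.32.57.91 is outside every listed prefix and there is no default route.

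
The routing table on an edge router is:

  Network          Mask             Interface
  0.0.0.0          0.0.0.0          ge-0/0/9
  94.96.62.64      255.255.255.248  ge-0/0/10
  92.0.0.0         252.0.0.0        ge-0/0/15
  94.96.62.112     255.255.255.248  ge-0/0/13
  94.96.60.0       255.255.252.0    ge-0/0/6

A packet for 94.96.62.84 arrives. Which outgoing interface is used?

ge-0/0/6

Routes whose prefix contains 94.96.62.84:
  0.0.0.0/0 (default, matches everything) -> ge-0/0/9
  92.0.0.0/6 (92.0.0.0 - 95.255.255.255) -> ge-0/0/15
  94.96.60.0/22 (94.96.60.0 - 94.96.63.255) -> ge-0/0/6
More-specific entries that do NOT match:
  94.96.62.64/29 (94.96.62.64 - 94.96.62.71) does not contain 94.96.62.84
  94.96.62.112/29 (94.96.62.112 - 94.96.62.119) does not contain 94.96.62.84
Longest matching prefix is /22 -> interface ge-0/0/6.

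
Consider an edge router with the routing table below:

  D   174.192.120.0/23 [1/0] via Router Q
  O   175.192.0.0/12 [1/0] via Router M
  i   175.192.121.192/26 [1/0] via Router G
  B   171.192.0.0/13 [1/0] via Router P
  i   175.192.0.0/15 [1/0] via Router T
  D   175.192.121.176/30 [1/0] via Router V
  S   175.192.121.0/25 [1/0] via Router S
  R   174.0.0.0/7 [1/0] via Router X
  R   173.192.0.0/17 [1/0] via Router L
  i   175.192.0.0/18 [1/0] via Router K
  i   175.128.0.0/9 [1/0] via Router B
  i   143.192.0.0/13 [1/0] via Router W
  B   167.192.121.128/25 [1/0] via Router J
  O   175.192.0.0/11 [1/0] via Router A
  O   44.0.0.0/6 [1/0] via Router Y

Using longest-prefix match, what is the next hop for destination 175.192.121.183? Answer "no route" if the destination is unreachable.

Routes whose prefix contains 175.192.121.183:
  174.0.0.0/7 (174.0.0.0 - 175.255.255.255) -> Router X
  175.128.0.0/9 (175.128.0.0 - 175.255.255.255) -> Router B
  175.192.0.0/11 (175.192.0.0 - 175.223.255.255) -> Router A
  175.192.0.0/12 (175.192.0.0 - 175.207.255.255) -> Router M
  175.192.0.0/15 (175.192.0.0 - 175.193.255.255) -> Router T
More-specific entries that do NOT match:
  175.192.121.176/30 (175.192.121.176 - 175.192.121.179) does not contain 175.192.121.183
  175.192.121.192/26 (175.192.121.192 - 175.192.121.255) does not contain 175.192.121.183
  175.192.121.0/25 (175.192.121.0 - 175.192.121.127) does not contain 175.192.121.183
  167.192.121.128/25 (167.192.121.128 - 167.192.121.255) does not contain 175.192.121.183
  174.192.120.0/23 (174.192.120.0 - 174.192.121.255) does not contain 175.192.121.183
  175.192.0.0/18 (175.192.0.0 - 175.192.63.255) does not contain 175.192.121.183
  173.192.0.0/17 (173.192.0.0 - 173.192.127.255) does not contain 175.192.121.183
Longest matching prefix is /15 -> next hop Router T.

Router T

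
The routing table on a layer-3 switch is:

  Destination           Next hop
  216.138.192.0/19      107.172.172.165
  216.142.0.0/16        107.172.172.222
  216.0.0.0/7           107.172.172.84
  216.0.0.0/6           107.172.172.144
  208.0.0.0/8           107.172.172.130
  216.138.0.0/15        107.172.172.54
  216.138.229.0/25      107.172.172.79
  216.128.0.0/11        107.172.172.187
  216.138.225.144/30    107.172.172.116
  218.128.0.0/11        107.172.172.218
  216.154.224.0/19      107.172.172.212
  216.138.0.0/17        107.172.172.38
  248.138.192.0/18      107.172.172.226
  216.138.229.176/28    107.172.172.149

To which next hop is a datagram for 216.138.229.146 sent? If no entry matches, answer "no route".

107.172.172.54

Routes whose prefix contains 216.138.229.146:
  216.0.0.0/6 (216.0.0.0 - 219.255.255.255) -> 107.172.172.144
  216.0.0.0/7 (216.0.0.0 - 217.255.255.255) -> 107.172.172.84
  216.128.0.0/11 (216.128.0.0 - 216.159.255.255) -> 107.172.172.187
  216.138.0.0/15 (216.138.0.0 - 216.139.255.255) -> 107.172.172.54
More-specific entries that do NOT match:
  216.138.225.144/30 (216.138.225.144 - 216.138.225.147) does not contain 216.138.229.146
  216.138.229.176/28 (216.138.229.176 - 216.138.229.191) does not contain 216.138.229.146
  216.138.229.0/25 (216.138.229.0 - 216.138.229.127) does not contain 216.138.229.146
  216.138.192.0/19 (216.138.192.0 - 216.138.223.255) does not contain 216.138.229.146
  216.154.224.0/19 (216.154.224.0 - 216.154.255.255) does not contain 216.138.229.146
  248.138.192.0/18 (248.138.192.0 - 248.138.255.255) does not contain 216.138.229.146
  216.138.0.0/17 (216.138.0.0 - 216.138.127.255) does not contain 216.138.229.146
  216.142.0.0/16 (216.142.0.0 - 216.142.255.255) does not contain 216.138.229.146
Longest matching prefix is /15 -> next hop 107.172.172.54.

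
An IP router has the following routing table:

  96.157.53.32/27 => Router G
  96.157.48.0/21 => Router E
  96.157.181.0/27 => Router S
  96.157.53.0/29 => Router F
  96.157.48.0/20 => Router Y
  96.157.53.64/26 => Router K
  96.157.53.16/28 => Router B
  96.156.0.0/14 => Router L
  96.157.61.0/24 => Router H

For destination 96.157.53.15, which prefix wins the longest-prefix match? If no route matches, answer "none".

96.157.48.0/21

Entries matching 96.157.53.15:
  96.156.0.0/14 (96.156.0.0 - 96.159.255.255)
  96.157.48.0/20 (96.157.48.0 - 96.157.63.255)
  96.157.48.0/21 (96.157.48.0 - 96.157.55.255)
Most specific is 96.157.48.0/21.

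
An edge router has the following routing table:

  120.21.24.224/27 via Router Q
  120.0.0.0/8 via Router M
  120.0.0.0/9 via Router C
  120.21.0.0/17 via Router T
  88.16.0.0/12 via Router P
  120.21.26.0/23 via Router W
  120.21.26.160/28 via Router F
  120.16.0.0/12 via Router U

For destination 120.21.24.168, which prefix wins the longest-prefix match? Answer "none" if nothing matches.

120.21.0.0/17

Entries matching 120.21.24.168:
  120.0.0.0/8 (120.0.0.0 - 120.255.255.255)
  120.0.0.0/9 (120.0.0.0 - 120.127.255.255)
  120.16.0.0/12 (120.16.0.0 - 120.31.255.255)
  120.21.0.0/17 (120.21.0.0 - 120.21.127.255)
Most specific is 120.21.0.0/17.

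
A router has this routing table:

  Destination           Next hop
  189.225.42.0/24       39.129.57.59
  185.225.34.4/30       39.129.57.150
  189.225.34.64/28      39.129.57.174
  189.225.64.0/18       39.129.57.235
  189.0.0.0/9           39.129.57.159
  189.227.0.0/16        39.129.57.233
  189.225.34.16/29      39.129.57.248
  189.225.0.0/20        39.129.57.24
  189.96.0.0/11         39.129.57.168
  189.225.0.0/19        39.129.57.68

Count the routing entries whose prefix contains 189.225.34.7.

No listed prefix contains 189.225.34.7.
Total matching entries: 0.

0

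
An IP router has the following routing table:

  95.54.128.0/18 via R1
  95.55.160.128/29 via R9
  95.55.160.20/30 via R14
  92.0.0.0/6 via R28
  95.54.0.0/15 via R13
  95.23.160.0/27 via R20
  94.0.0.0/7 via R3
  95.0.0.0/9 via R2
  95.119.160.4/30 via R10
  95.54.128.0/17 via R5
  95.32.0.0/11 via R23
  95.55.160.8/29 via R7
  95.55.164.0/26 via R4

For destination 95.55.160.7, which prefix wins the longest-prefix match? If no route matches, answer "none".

Entries matching 95.55.160.7:
  92.0.0.0/6 (92.0.0.0 - 95.255.255.255)
  94.0.0.0/7 (94.0.0.0 - 95.255.255.255)
  95.0.0.0/9 (95.0.0.0 - 95.127.255.255)
  95.32.0.0/11 (95.32.0.0 - 95.63.255.255)
  95.54.0.0/15 (95.54.0.0 - 95.55.255.255)
Most specific is 95.54.0.0/15.

95.54.0.0/15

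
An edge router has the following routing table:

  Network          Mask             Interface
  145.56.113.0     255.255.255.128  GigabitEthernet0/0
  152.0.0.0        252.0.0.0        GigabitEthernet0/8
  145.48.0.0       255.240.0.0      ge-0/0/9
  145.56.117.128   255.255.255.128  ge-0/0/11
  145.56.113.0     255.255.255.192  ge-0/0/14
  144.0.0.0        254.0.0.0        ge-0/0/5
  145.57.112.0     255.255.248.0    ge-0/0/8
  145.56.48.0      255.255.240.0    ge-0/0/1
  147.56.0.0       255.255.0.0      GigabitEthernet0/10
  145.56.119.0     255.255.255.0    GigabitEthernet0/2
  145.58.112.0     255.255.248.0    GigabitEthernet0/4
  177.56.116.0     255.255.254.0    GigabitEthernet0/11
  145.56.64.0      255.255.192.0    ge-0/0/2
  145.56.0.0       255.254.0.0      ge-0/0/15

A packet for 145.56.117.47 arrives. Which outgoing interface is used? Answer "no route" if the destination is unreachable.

Routes whose prefix contains 145.56.117.47:
  144.0.0.0/7 (144.0.0.0 - 145.255.255.255) -> ge-0/0/5
  145.48.0.0/12 (145.48.0.0 - 145.63.255.255) -> ge-0/0/9
  145.56.0.0/15 (145.56.0.0 - 145.57.255.255) -> ge-0/0/15
  145.56.64.0/18 (145.56.64.0 - 145.56.127.255) -> ge-0/0/2
More-specific entries that do NOT match:
  145.56.113.0/26 (145.56.113.0 - 145.56.113.63) does not contain 145.56.117.47
  145.56.113.0/25 (145.56.113.0 - 145.56.113.127) does not contain 145.56.117.47
  145.56.117.128/25 (145.56.117.128 - 145.56.117.255) does not contain 145.56.117.47
  145.56.119.0/24 (145.56.119.0 - 145.56.119.255) does not contain 145.56.117.47
  177.56.116.0/23 (177.56.116.0 - 177.56.117.255) does not contain 145.56.117.47
  145.57.112.0/21 (145.57.112.0 - 145.57.119.255) does not contain 145.56.117.47
  145.58.112.0/21 (145.58.112.0 - 145.58.119.255) does not contain 145.56.117.47
  145.56.48.0/20 (145.56.48.0 - 145.56.63.255) does not contain 145.56.117.47
Longest matching prefix is /18 -> interface ge-0/0/2.

ge-0/0/2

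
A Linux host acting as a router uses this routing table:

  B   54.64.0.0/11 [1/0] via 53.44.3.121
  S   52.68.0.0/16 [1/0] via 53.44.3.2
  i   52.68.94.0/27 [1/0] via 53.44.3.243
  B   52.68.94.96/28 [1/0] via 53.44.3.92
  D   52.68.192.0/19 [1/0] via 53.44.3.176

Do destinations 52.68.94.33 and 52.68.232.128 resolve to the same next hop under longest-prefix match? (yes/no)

yes

52.68.94.33: longest match 52.68.0.0/16 -> 53.44.3.2
52.68.232.128: longest match 52.68.0.0/16 -> 53.44.3.2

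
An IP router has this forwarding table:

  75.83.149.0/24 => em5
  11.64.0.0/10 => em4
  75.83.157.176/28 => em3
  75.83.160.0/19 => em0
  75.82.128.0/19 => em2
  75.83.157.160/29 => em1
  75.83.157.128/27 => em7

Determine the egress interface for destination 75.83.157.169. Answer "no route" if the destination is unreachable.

No entry's prefix contains 75.83.157.169; there is no default route.

no route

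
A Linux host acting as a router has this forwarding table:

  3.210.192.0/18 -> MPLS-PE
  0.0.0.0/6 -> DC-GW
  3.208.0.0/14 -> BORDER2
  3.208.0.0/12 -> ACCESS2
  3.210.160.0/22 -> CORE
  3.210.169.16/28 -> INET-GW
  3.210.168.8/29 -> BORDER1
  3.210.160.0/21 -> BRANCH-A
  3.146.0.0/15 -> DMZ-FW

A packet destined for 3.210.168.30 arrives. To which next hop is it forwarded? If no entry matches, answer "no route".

Routes whose prefix contains 3.210.168.30:
  0.0.0.0/6 (0.0.0.0 - 3.255.255.255) -> DC-GW
  3.208.0.0/12 (3.208.0.0 - 3.223.255.255) -> ACCESS2
  3.208.0.0/14 (3.208.0.0 - 3.211.255.255) -> BORDER2
More-specific entries that do NOT match:
  3.210.168.8/29 (3.210.168.8 - 3.210.168.15) does not contain 3.210.168.30
  3.210.169.16/28 (3.210.169.16 - 3.210.169.31) does not contain 3.210.168.30
  3.210.160.0/22 (3.210.160.0 - 3.210.163.255) does not contain 3.210.168.30
  3.210.160.0/21 (3.210.160.0 - 3.210.167.255) does not contain 3.210.168.30
  3.210.192.0/18 (3.210.192.0 - 3.210.255.255) does not contain 3.210.168.30
  3.146.0.0/15 (3.146.0.0 - 3.147.255.255) does not contain 3.210.168.30
Longest matching prefix is /14 -> next hop BORDER2.

BORDER2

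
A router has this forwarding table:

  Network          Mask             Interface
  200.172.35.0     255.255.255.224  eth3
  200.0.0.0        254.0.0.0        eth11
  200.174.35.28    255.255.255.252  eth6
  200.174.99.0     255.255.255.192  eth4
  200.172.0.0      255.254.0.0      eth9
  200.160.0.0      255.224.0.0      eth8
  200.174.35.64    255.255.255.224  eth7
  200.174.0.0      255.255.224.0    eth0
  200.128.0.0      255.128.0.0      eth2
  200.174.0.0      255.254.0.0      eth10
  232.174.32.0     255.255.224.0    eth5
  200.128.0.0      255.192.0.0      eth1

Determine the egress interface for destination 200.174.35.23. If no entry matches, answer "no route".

eth10

Routes whose prefix contains 200.174.35.23:
  200.0.0.0/7 (200.0.0.0 - 201.255.255.255) -> eth11
  200.128.0.0/9 (200.128.0.0 - 200.255.255.255) -> eth2
  200.128.0.0/10 (200.128.0.0 - 200.191.255.255) -> eth1
  200.160.0.0/11 (200.160.0.0 - 200.191.255.255) -> eth8
  200.174.0.0/15 (200.174.0.0 - 200.175.255.255) -> eth10
More-specific entries that do NOT match:
  200.174.35.28/30 (200.174.35.28 - 200.174.35.31) does not contain 200.174.35.23
  200.172.35.0/27 (200.172.35.0 - 200.172.35.31) does not contain 200.174.35.23
  200.174.35.64/27 (200.174.35.64 - 200.174.35.95) does not contain 200.174.35.23
  200.174.99.0/26 (200.174.99.0 - 200.174.99.63) does not contain 200.174.35.23
  200.174.0.0/19 (200.174.0.0 - 200.174.31.255) does not contain 200.174.35.23
  232.174.32.0/19 (232.174.32.0 - 232.174.63.255) does not contain 200.174.35.23
Longest matching prefix is /15 -> interface eth10.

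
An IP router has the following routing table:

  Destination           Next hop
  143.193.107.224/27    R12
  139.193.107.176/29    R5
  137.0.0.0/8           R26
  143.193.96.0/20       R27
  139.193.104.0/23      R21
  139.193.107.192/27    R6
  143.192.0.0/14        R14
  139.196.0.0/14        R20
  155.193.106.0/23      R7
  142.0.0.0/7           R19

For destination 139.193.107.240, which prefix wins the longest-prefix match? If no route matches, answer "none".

139.193.107.240 is outside every listed prefix and there is no default route.

none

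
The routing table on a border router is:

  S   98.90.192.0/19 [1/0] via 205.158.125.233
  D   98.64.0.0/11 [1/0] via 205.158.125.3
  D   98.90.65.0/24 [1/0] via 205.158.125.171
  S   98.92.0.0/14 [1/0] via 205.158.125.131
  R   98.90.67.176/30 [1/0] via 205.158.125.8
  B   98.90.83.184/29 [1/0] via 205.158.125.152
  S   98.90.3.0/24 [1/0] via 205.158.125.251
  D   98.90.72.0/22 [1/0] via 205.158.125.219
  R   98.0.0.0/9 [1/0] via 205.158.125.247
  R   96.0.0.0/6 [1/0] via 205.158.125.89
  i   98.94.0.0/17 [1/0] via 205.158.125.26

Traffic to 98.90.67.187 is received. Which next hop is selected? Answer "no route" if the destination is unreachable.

Routes whose prefix contains 98.90.67.187:
  96.0.0.0/6 (96.0.0.0 - 99.255.255.255) -> 205.158.125.89
  98.0.0.0/9 (98.0.0.0 - 98.127.255.255) -> 205.158.125.247
  98.64.0.0/11 (98.64.0.0 - 98.95.255.255) -> 205.158.125.3
More-specific entries that do NOT match:
  98.90.67.176/30 (98.90.67.176 - 98.90.67.179) does not contain 98.90.67.187
  98.90.83.184/29 (98.90.83.184 - 98.90.83.191) does not contain 98.90.67.187
  98.90.65.0/24 (98.90.65.0 - 98.90.65.255) does not contain 98.90.67.187
  98.90.3.0/24 (98.90.3.0 - 98.90.3.255) does not contain 98.90.67.187
  98.90.72.0/22 (98.90.72.0 - 98.90.75.255) does not contain 98.90.67.187
  98.90.192.0/19 (98.90.192.0 - 98.90.223.255) does not contain 98.90.67.187
  98.94.0.0/17 (98.94.0.0 - 98.94.127.255) does not contain 98.90.67.187
  98.92.0.0/14 (98.92.0.0 - 98.95.255.255) does not contain 98.90.67.187
Longest matching prefix is /11 -> next hop 205.158.125.3.

205.158.125.3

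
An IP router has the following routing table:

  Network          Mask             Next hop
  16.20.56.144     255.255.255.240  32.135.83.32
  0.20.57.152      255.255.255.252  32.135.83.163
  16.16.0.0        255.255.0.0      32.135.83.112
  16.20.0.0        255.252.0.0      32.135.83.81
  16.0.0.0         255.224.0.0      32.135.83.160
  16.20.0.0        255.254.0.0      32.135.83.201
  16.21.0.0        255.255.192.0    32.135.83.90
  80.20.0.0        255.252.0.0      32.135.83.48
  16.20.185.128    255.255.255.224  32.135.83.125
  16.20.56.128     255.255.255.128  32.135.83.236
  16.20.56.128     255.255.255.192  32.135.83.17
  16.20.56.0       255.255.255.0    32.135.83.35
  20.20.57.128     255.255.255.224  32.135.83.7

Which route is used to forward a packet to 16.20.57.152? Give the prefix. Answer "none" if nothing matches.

Entries matching 16.20.57.152:
  16.0.0.0/11 (16.0.0.0 - 16.31.255.255)
  16.20.0.0/14 (16.20.0.0 - 16.23.255.255)
  16.20.0.0/15 (16.20.0.0 - 16.21.255.255)
Most specific is 16.20.0.0/15.

16.20.0.0/15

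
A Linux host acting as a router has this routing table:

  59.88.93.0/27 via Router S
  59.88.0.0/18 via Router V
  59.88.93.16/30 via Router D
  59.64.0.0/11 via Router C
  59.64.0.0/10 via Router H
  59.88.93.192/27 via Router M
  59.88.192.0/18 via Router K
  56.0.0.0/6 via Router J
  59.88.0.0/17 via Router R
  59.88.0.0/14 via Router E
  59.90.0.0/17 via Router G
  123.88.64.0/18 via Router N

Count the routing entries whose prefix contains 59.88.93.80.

5

Prefixes containing 59.88.93.80:
  56.0.0.0/6 (56.0.0.0 - 59.255.255.255)
  59.64.0.0/10 (59.64.0.0 - 59.127.255.255)
  59.64.0.0/11 (59.64.0.0 - 59.95.255.255)
  59.88.0.0/14 (59.88.0.0 - 59.91.255.255)
  59.88.0.0/17 (59.88.0.0 - 59.88.127.255)
Total matching entries: 5.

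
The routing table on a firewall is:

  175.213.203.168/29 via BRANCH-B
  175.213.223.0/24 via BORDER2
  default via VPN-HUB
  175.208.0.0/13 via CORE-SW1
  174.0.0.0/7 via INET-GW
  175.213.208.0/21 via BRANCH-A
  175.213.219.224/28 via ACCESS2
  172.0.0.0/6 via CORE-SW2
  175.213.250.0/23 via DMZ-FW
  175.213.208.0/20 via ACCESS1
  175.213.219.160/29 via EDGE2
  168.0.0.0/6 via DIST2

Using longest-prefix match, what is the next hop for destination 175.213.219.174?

ACCESS1

Routes whose prefix contains 175.213.219.174:
  0.0.0.0/0 (default, matches everything) -> VPN-HUB
  172.0.0.0/6 (172.0.0.0 - 175.255.255.255) -> CORE-SW2
  174.0.0.0/7 (174.0.0.0 - 175.255.255.255) -> INET-GW
  175.208.0.0/13 (175.208.0.0 - 175.215.255.255) -> CORE-SW1
  175.213.208.0/20 (175.213.208.0 - 175.213.223.255) -> ACCESS1
More-specific entries that do NOT match:
  175.213.203.168/29 (175.213.203.168 - 175.213.203.175) does not contain 175.213.219.174
  175.213.219.160/29 (175.213.219.160 - 175.213.219.167) does not contain 175.213.219.174
  175.213.219.224/28 (175.213.219.224 - 175.213.219.239) does not contain 175.213.219.174
  175.213.223.0/24 (175.213.223.0 - 175.213.223.255) does not contain 175.213.219.174
  175.213.250.0/23 (175.213.250.0 - 175.213.251.255) does not contain 175.213.219.174
  175.213.208.0/21 (175.213.208.0 - 175.213.215.255) does not contain 175.213.219.174
Longest matching prefix is /20 -> next hop ACCESS1.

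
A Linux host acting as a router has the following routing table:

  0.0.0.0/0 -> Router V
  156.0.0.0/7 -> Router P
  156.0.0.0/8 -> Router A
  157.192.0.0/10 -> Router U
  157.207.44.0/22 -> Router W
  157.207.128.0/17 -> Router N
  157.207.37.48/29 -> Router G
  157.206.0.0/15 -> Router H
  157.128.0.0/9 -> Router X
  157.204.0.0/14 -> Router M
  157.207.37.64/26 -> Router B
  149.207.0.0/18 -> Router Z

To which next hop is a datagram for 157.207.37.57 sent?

Routes whose prefix contains 157.207.37.57:
  0.0.0.0/0 (default, matches everything) -> Router V
  156.0.0.0/7 (156.0.0.0 - 157.255.255.255) -> Router P
  157.128.0.0/9 (157.128.0.0 - 157.255.255.255) -> Router X
  157.192.0.0/10 (157.192.0.0 - 157.255.255.255) -> Router U
  157.204.0.0/14 (157.204.0.0 - 157.207.255.255) -> Router M
  157.206.0.0/15 (157.206.0.0 - 157.207.255.255) -> Router H
More-specific entries that do NOT match:
  157.207.37.48/29 (157.207.37.48 - 157.207.37.55) does not contain 157.207.37.57
  157.207.37.64/26 (157.207.37.64 - 157.207.37.127) does not contain 157.207.37.57
  157.207.44.0/22 (157.207.44.0 - 157.207.47.255) does not contain 157.207.37.57
  149.207.0.0/18 (149.207.0.0 - 149.207.63.255) does not contain 157.207.37.57
  157.207.128.0/17 (157.207.128.0 - 157.207.255.255) does not contain 157.207.37.57
Longest matching prefix is /15 -> next hop Router H.

Router H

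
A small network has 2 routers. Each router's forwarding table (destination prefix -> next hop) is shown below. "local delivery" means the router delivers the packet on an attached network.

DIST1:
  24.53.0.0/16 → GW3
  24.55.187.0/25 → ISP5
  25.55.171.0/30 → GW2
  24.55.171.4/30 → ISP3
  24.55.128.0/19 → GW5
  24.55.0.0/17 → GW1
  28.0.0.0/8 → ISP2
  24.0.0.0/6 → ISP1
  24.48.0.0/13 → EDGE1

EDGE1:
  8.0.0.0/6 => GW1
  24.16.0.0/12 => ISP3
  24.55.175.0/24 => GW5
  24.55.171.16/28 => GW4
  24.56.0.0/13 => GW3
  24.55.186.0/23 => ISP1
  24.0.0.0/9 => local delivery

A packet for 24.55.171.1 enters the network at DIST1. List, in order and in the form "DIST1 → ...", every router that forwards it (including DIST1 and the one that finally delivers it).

At DIST1: longest match for 24.55.171.1 is 24.48.0.0/13 -> EDGE1
At EDGE1: longest match for 24.55.171.1 is 24.0.0.0/9 -> local delivery

DIST1 → EDGE1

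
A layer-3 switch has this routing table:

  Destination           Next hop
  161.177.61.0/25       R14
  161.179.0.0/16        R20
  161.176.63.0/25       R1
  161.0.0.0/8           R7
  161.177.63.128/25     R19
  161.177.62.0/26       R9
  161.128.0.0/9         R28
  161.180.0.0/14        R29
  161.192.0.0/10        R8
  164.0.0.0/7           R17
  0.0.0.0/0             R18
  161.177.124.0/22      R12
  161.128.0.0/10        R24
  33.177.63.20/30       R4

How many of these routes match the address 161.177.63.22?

Prefixes containing 161.177.63.22:
  0.0.0.0/0 (default, matches everything)
  161.0.0.0/8 (161.0.0.0 - 161.255.255.255)
  161.128.0.0/9 (161.128.0.0 - 161.255.255.255)
  161.128.0.0/10 (161.128.0.0 - 161.191.255.255)
Total matching entries: 4.

4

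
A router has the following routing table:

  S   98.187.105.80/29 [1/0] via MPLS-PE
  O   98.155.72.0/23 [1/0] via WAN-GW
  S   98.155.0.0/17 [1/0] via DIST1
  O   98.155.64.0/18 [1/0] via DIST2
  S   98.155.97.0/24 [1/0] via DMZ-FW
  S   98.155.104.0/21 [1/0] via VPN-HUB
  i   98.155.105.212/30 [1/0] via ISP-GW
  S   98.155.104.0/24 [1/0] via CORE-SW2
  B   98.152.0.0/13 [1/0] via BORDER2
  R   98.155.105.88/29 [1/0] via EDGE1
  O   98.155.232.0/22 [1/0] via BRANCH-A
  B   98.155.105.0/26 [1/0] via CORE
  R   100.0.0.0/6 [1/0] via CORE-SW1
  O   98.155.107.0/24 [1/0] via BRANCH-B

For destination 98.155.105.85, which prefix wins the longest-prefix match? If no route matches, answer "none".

Entries matching 98.155.105.85:
  98.152.0.0/13 (98.152.0.0 - 98.159.255.255)
  98.155.0.0/17 (98.155.0.0 - 98.155.127.255)
  98.155.64.0/18 (98.155.64.0 - 98.155.127.255)
  98.155.104.0/21 (98.155.104.0 - 98.155.111.255)
Most specific is 98.155.104.0/21.

98.155.104.0/21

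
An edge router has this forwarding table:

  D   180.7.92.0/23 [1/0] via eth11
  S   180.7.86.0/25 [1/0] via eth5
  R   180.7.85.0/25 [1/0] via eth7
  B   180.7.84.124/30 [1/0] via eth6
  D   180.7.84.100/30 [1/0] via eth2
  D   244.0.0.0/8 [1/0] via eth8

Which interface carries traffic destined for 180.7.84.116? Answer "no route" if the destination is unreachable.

No entry's prefix contains 180.7.84.116; there is no default route.

no route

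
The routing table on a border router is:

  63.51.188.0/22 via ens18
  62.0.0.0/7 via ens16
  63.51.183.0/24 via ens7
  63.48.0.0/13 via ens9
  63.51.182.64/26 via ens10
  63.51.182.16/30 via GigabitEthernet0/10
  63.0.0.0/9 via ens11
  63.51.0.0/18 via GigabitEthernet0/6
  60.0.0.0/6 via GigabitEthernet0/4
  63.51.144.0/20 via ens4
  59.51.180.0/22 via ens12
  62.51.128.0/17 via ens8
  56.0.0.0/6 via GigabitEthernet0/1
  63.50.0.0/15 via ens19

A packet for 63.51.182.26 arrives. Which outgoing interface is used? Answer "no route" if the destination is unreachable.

ens19

Routes whose prefix contains 63.51.182.26:
  60.0.0.0/6 (60.0.0.0 - 63.255.255.255) -> GigabitEthernet0/4
  62.0.0.0/7 (62.0.0.0 - 63.255.255.255) -> ens16
  63.0.0.0/9 (63.0.0.0 - 63.127.255.255) -> ens11
  63.48.0.0/13 (63.48.0.0 - 63.55.255.255) -> ens9
  63.50.0.0/15 (63.50.0.0 - 63.51.255.255) -> ens19
More-specific entries that do NOT match:
  63.51.182.16/30 (63.51.182.16 - 63.51.182.19) does not contain 63.51.182.26
  63.51.182.64/26 (63.51.182.64 - 63.51.182.127) does not contain 63.51.182.26
  63.51.183.0/24 (63.51.183.0 - 63.51.183.255) does not contain 63.51.182.26
  63.51.188.0/22 (63.51.188.0 - 63.51.191.255) does not contain 63.51.182.26
  59.51.180.0/22 (59.51.180.0 - 59.51.183.255) does not contain 63.51.182.26
  63.51.144.0/20 (63.51.144.0 - 63.51.159.255) does not contain 63.51.182.26
  63.51.0.0/18 (63.51.0.0 - 63.51.63.255) does not contain 63.51.182.26
  62.51.128.0/17 (62.51.128.0 - 62.51.255.255) does not contain 63.51.182.26
Longest matching prefix is /15 -> interface ens19.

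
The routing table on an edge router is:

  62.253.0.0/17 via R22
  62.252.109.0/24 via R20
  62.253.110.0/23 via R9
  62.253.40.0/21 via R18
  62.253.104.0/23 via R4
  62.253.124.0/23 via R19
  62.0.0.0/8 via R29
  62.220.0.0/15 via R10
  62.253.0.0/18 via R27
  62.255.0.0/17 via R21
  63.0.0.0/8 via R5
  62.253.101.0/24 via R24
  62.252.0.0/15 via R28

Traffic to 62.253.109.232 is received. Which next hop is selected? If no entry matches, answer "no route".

Routes whose prefix contains 62.253.109.232:
  62.0.0.0/8 (62.0.0.0 - 62.255.255.255) -> R29
  62.252.0.0/15 (62.252.0.0 - 62.253.255.255) -> R28
  62.253.0.0/17 (62.253.0.0 - 62.253.127.255) -> R22
More-specific entries that do NOT match:
  62.252.109.0/24 (62.252.109.0 - 62.252.109.255) does not contain 62.253.109.232
  62.253.101.0/24 (62.253.101.0 - 62.253.101.255) does not contain 62.253.109.232
  62.253.110.0/23 (62.253.110.0 - 62.253.111.255) does not contain 62.253.109.232
  62.253.104.0/23 (62.253.104.0 - 62.253.105.255) does not contain 62.253.109.232
  62.253.124.0/23 (62.253.124.0 - 62.253.125.255) does not contain 62.253.109.232
  62.253.40.0/21 (62.253.40.0 - 62.253.47.255) does not contain 62.253.109.232
  62.253.0.0/18 (62.253.0.0 - 62.253.63.255) does not contain 62.253.109.232
Longest matching prefix is /17 -> next hop R22.

R22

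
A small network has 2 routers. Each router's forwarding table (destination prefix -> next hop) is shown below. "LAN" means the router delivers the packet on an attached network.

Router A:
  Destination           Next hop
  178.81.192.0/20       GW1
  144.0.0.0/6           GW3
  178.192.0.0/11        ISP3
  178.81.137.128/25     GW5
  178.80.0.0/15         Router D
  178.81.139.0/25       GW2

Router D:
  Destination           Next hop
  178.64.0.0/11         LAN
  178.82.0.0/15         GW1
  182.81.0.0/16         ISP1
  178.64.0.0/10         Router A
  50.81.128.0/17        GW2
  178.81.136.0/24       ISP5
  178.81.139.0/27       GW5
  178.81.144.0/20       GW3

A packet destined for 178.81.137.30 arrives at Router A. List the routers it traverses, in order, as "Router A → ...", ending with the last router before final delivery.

At Router A: longest match for 178.81.137.30 is 178.80.0.0/15 -> Router D
At Router D: longest match for 178.81.137.30 is 178.64.0.0/11 -> LAN

Router A → Router D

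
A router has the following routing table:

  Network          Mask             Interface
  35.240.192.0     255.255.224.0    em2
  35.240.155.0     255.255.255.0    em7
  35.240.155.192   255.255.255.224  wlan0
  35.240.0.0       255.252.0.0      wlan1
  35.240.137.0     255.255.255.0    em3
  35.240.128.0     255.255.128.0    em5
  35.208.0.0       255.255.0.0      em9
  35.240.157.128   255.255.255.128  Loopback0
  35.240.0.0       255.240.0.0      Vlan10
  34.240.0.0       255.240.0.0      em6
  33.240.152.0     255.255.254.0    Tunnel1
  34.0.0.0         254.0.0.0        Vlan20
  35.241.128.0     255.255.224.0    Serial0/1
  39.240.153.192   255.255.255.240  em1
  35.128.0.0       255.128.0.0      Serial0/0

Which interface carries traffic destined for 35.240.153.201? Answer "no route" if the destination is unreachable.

em5

Routes whose prefix contains 35.240.153.201:
  34.0.0.0/7 (34.0.0.0 - 35.255.255.255) -> Vlan20
  35.128.0.0/9 (35.128.0.0 - 35.255.255.255) -> Serial0/0
  35.240.0.0/12 (35.240.0.0 - 35.255.255.255) -> Vlan10
  35.240.0.0/14 (35.240.0.0 - 35.243.255.255) -> wlan1
  35.240.128.0/17 (35.240.128.0 - 35.240.255.255) -> em5
More-specific entries that do NOT match:
  39.240.153.192/28 (39.240.153.192 - 39.240.153.207) does not contain 35.240.153.201
  35.240.155.192/27 (35.240.155.192 - 35.240.155.223) does not contain 35.240.153.201
  35.240.157.128/25 (35.240.157.128 - 35.240.157.255) does not contain 35.240.153.201
  35.240.155.0/24 (35.240.155.0 - 35.240.155.255) does not contain 35.240.153.201
  35.240.137.0/24 (35.240.137.0 - 35.240.137.255) does not contain 35.240.153.201
  33.240.152.0/23 (33.240.152.0 - 33.240.153.255) does not contain 35.240.153.201
  35.240.192.0/19 (35.240.192.0 - 35.240.223.255) does not contain 35.240.153.201
  35.241.128.0/19 (35.241.128.0 - 35.241.159.255) does not contain 35.240.153.201
Longest matching prefix is /17 -> interface em5.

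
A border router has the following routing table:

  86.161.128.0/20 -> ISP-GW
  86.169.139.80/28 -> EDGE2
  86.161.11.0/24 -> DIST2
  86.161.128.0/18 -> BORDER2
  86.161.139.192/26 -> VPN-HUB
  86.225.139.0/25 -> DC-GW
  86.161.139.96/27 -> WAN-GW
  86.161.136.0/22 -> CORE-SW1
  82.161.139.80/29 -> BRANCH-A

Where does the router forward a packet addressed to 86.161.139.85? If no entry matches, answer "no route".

CORE-SW1

Routes whose prefix contains 86.161.139.85:
  86.161.128.0/18 (86.161.128.0 - 86.161.191.255) -> BORDER2
  86.161.128.0/20 (86.161.128.0 - 86.161.143.255) -> ISP-GW
  86.161.136.0/22 (86.161.136.0 - 86.161.139.255) -> CORE-SW1
More-specific entries that do NOT match:
  82.161.139.80/29 (82.161.139.80 - 82.161.139.87) does not contain 86.161.139.85
  86.169.139.80/28 (86.169.139.80 - 86.169.139.95) does not contain 86.161.139.85
  86.161.139.96/27 (86.161.139.96 - 86.161.139.127) does not contain 86.161.139.85
  86.161.139.192/26 (86.161.139.192 - 86.161.139.255) does not contain 86.161.139.85
  86.225.139.0/25 (86.225.139.0 - 86.225.139.127) does not contain 86.161.139.85
  86.161.11.0/24 (86.161.11.0 - 86.161.11.255) does not contain 86.161.139.85
Longest matching prefix is /22 -> next hop CORE-SW1.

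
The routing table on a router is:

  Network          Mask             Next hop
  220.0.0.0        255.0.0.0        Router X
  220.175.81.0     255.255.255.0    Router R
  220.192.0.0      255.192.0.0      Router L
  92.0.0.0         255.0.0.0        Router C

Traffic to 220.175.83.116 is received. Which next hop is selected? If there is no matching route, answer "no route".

Routes whose prefix contains 220.175.83.116:
  220.0.0.0/8 (220.0.0.0 - 220.255.255.255) -> Router X
More-specific entries that do NOT match:
  220.175.81.0/24 (220.175.81.0 - 220.175.81.255) does not contain 220.175.83.116
  220.192.0.0/10 (220.192.0.0 - 220.255.255.255) does not contain 220.175.83.116
Longest matching prefix is /8 -> next hop Router X.

Router X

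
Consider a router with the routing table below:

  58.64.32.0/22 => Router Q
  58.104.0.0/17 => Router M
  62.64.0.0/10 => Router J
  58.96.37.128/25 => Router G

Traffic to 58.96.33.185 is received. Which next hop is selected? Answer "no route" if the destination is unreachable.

no route

No entry's prefix contains 58.96.33.185; there is no default route.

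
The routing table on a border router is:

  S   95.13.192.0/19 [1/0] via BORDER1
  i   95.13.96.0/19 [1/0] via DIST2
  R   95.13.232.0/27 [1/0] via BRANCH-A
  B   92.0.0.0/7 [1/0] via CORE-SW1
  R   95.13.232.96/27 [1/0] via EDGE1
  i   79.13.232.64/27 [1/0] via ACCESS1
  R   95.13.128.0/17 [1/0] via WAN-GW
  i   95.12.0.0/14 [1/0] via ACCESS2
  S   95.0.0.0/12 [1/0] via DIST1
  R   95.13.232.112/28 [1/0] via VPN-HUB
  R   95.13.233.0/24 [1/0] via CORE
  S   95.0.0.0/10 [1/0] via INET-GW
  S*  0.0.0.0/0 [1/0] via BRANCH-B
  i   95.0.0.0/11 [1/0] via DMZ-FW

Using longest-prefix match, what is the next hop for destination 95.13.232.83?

WAN-GW

Routes whose prefix contains 95.13.232.83:
  0.0.0.0/0 (default, matches everything) -> BRANCH-B
  95.0.0.0/10 (95.0.0.0 - 95.63.255.255) -> INET-GW
  95.0.0.0/11 (95.0.0.0 - 95.31.255.255) -> DMZ-FW
  95.0.0.0/12 (95.0.0.0 - 95.15.255.255) -> DIST1
  95.12.0.0/14 (95.12.0.0 - 95.15.255.255) -> ACCESS2
  95.13.128.0/17 (95.13.128.0 - 95.13.255.255) -> WAN-GW
More-specific entries that do NOT match:
  95.13.232.112/28 (95.13.232.112 - 95.13.232.127) does not contain 95.13.232.83
  95.13.232.0/27 (95.13.232.0 - 95.13.232.31) does not contain 95.13.232.83
  95.13.232.96/27 (95.13.232.96 - 95.13.232.127) does not contain 95.13.232.83
  79.13.232.64/27 (79.13.232.64 - 79.13.232.95) does not contain 95.13.232.83
  95.13.233.0/24 (95.13.233.0 - 95.13.233.255) does not contain 95.13.232.83
  95.13.192.0/19 (95.13.192.0 - 95.13.223.255) does not contain 95.13.232.83
  95.13.96.0/19 (95.13.96.0 - 95.13.127.255) does not contain 95.13.232.83
Longest matching prefix is /17 -> next hop WAN-GW.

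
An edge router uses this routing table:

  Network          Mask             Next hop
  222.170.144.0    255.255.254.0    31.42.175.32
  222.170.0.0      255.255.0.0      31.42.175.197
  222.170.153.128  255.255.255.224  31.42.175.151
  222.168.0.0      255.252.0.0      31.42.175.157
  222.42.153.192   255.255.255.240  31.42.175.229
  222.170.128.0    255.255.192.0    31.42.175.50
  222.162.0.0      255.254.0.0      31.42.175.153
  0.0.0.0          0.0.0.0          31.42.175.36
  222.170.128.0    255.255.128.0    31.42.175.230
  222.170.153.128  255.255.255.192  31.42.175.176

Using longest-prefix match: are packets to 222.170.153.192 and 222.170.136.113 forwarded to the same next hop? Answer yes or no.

yes

222.170.153.192: longest match 222.170.128.0/18 -> 31.42.175.50
222.170.136.113: longest match 222.170.128.0/18 -> 31.42.175.50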